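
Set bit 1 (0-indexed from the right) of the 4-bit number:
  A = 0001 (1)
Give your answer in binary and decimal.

Mask = 1 << 1 = 0010
Bit 1 of A is 0, so OR-ing with the mask flips it to 1.
  0001
| 0010
------
  0011

Answer: 0011 (3)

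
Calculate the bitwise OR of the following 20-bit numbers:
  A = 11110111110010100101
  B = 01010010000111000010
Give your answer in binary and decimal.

Apply | to each column (1 where either bit is 1):
  11110111110010100101
| 01010010000111000010
----------------------
  11110111110111100111

Answer: 11110111110111100111 (1015271)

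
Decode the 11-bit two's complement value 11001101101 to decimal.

MSB is 1, so the value is negative. Find the magnitude:
1. Invert bits:  00110010010
2. Add 1:        00110010011  = 403
3. Apply sign:   -403

Answer: -403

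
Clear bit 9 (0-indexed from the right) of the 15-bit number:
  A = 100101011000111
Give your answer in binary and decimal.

Mask = ~(1 << 9) = 111110111111111
Bit 9 of A is 1, so AND-ing with the mask clears it to 0.
  100101011000111
& 111110111111111
-----------------
  100100011000111

Answer: 100100011000111 (18631)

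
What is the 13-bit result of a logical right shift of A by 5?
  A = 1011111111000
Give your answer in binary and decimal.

Logical shift right by 5: drop the bottom 5 bit(s), prepend 5 zero(s) on the left.
  1011111111000  ->  keep [10111111], discard [11000], prepend 00000
= 0000010111111

Answer: 0000010111111 (191)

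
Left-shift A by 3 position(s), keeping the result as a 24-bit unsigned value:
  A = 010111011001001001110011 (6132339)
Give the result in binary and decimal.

Shift left by 3: drop the top 3 bit(s), append 3 zero(s) on the right.
  010111011001001001110011  ->  discard [010], keep [111011001001001110011], append 000
= 111011001001001110011000

Answer: 111011001001001110011000 (15504280)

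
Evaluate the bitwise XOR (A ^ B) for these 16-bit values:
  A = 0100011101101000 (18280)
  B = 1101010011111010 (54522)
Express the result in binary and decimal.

Apply ^ to each column (1 where bits differ):
  0100011101101000
^ 1101010011111010
------------------
  1001001110010010

Answer: 1001001110010010 (37778)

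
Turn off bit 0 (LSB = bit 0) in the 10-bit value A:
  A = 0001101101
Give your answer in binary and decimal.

Mask = ~(1 << 0) = 1111111110
Bit 0 of A is 1, so AND-ing with the mask clears it to 0.
  0001101101
& 1111111110
------------
  0001101100

Answer: 0001101100 (108)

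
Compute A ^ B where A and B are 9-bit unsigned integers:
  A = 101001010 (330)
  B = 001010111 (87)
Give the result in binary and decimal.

Apply ^ to each column (1 where bits differ):
  101001010
^ 001010111
-----------
  100011101

Answer: 100011101 (285)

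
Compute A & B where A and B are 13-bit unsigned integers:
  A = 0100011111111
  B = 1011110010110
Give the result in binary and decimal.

Apply & to each column (1 only where both bits are 1):
  0100011111111
& 1011110010110
---------------
  0000010010110

Answer: 0000010010110 (150)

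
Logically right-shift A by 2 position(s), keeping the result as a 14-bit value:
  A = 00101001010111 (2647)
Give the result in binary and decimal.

Logical shift right by 2: drop the bottom 2 bit(s), prepend 2 zero(s) on the left.
  00101001010111  ->  keep [001010010101], discard [11], prepend 00
= 00001010010101

Answer: 00001010010101 (661)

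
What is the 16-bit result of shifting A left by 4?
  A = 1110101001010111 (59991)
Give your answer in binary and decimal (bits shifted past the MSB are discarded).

Shift left by 4: drop the top 4 bit(s), append 4 zero(s) on the right.
  1110101001010111  ->  discard [1110], keep [101001010111], append 0000
= 1010010101110000

Answer: 1010010101110000 (42352)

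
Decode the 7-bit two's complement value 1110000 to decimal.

MSB is 1, so the value is negative. Find the magnitude:
1. Invert bits:  0001111
2. Add 1:        0010000  = 16
3. Apply sign:   -16

Answer: -16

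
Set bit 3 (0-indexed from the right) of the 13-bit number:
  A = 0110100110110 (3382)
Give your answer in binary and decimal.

Mask = 1 << 3 = 0000000001000
Bit 3 of A is 0, so OR-ing with the mask flips it to 1.
  0110100110110
| 0000000001000
---------------
  0110100111110

Answer: 0110100111110 (3390)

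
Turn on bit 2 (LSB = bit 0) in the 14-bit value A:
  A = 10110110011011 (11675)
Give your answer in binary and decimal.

Mask = 1 << 2 = 00000000000100
Bit 2 of A is 0, so OR-ing with the mask flips it to 1.
  10110110011011
| 00000000000100
----------------
  10110110011111

Answer: 10110110011111 (11679)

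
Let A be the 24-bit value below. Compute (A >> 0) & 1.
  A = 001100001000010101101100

Bit 0 is the 1st from the right.
  001100001000010101101100
                         ^
That bit is 0.

Answer: 0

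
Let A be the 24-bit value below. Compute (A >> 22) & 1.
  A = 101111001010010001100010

Bit 22 is the 23rd from the right.
  101111001010010001100010
   ^
That bit is 0.

Answer: 0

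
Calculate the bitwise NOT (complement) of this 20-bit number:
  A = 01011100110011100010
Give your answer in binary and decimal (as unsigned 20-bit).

Flip each bit (0->1, 1->0):
  01011100110011100010
  10100011001100011101

Answer: 10100011001100011101 (668445)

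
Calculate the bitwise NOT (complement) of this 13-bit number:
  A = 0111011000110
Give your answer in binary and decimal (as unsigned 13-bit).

Flip each bit (0->1, 1->0):
  0111011000110
  1000100111001

Answer: 1000100111001 (4409)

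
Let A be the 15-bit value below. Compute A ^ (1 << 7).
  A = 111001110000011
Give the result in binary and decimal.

Mask = 1 << 7 = 000000010000000
Bit 7 of A is 1; XOR with the mask flips it to 0.
  111001110000011
^ 000000010000000
-----------------
  111001100000011

Answer: 111001100000011 (29443)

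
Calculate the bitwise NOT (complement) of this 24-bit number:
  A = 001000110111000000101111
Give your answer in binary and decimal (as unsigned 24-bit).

Flip each bit (0->1, 1->0):
  001000110111000000101111
  110111001000111111010000

Answer: 110111001000111111010000 (14454736)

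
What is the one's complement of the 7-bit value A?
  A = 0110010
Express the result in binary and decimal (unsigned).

Flip each bit (0->1, 1->0):
  0110010
  1001101

Answer: 1001101 (77)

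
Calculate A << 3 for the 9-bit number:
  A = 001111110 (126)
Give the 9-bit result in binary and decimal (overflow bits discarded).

Shift left by 3: drop the top 3 bit(s), append 3 zero(s) on the right.
  001111110  ->  discard [001], keep [111110], append 000
= 111110000

Answer: 111110000 (496)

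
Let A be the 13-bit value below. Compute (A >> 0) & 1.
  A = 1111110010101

Bit 0 is the 1st from the right.
  1111110010101
              ^
That bit is 1.

Answer: 1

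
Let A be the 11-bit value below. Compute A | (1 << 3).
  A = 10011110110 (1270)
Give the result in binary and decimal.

Mask = 1 << 3 = 00000001000
Bit 3 of A is 0, so OR-ing with the mask flips it to 1.
  10011110110
| 00000001000
-------------
  10011111110

Answer: 10011111110 (1278)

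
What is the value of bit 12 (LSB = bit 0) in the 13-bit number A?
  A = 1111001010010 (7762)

Bit 12 is the 13th from the right.
  1111001010010
  ^
That bit is 1.

Answer: 1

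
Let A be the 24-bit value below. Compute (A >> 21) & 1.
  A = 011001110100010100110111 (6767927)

Bit 21 is the 22nd from the right.
  011001110100010100110111
    ^
That bit is 1.

Answer: 1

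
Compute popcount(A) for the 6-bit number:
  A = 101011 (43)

101011
1-bits at positions (from bit 0 = LSB): 0, 1, 3, 5
Count = 4

Answer: 4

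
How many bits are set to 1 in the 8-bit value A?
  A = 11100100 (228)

11100100
1-bits at positions (from bit 0 = LSB): 2, 5, 6, 7
Count = 4

Answer: 4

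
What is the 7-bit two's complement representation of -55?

1. Binary of +55:  0110111
2. Invert bits:     1001000
3. Add 1:           1001001

Answer: 1001001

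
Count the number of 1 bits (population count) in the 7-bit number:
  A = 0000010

0000010
1-bits at positions (from bit 0 = LSB): 1
Count = 1

Answer: 1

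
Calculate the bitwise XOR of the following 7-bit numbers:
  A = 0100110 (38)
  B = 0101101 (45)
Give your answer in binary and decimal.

Apply ^ to each column (1 where bits differ):
  0100110
^ 0101101
---------
  0001011

Answer: 0001011 (11)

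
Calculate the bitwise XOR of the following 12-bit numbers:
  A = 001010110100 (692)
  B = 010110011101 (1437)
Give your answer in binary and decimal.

Apply ^ to each column (1 where bits differ):
  001010110100
^ 010110011101
--------------
  011100101001

Answer: 011100101001 (1833)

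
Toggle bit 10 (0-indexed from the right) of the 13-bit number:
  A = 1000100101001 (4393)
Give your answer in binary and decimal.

Mask = 1 << 10 = 0010000000000
Bit 10 of A is 0; XOR with the mask flips it to 1.
  1000100101001
^ 0010000000000
---------------
  1010100101001

Answer: 1010100101001 (5417)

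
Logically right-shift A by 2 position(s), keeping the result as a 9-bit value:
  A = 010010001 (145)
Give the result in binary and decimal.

Logical shift right by 2: drop the bottom 2 bit(s), prepend 2 zero(s) on the left.
  010010001  ->  keep [0100100], discard [01], prepend 00
= 000100100

Answer: 000100100 (36)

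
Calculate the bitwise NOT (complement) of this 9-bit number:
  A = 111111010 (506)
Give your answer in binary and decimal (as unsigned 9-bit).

Flip each bit (0->1, 1->0):
  111111010
  000000101

Answer: 000000101 (5)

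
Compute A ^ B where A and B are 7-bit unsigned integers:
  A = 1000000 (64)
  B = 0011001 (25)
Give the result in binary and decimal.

Apply ^ to each column (1 where bits differ):
  1000000
^ 0011001
---------
  1011001

Answer: 1011001 (89)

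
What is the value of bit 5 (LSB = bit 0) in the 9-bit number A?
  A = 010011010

Bit 5 is the 6th from the right.
  010011010
     ^
That bit is 0.

Answer: 0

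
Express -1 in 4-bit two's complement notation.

1. Binary of +1:  0001
2. Invert bits:     1110
3. Add 1:           1111

Answer: 1111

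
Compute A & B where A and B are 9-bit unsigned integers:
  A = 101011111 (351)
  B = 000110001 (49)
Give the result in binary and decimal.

Apply & to each column (1 only where both bits are 1):
  101011111
& 000110001
-----------
  000010001

Answer: 000010001 (17)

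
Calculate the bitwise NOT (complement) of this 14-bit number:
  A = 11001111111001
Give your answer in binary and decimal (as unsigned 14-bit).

Flip each bit (0->1, 1->0):
  11001111111001
  00110000000110

Answer: 00110000000110 (3078)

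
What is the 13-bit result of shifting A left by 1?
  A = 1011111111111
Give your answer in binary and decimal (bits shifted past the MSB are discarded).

Shift left by 1: drop the top 1 bit(s), append 1 zero(s) on the right.
  1011111111111  ->  discard [1], keep [011111111111], append 0
= 0111111111110

Answer: 0111111111110 (4094)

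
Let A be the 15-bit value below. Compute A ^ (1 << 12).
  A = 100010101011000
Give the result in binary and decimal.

Mask = 1 << 12 = 001000000000000
Bit 12 of A is 0; XOR with the mask flips it to 1.
  100010101011000
^ 001000000000000
-----------------
  101010101011000

Answer: 101010101011000 (21848)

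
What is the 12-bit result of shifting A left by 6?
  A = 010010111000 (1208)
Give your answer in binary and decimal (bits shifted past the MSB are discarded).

Shift left by 6: drop the top 6 bit(s), append 6 zero(s) on the right.
  010010111000  ->  discard [010010], keep [111000], append 000000
= 111000000000

Answer: 111000000000 (3584)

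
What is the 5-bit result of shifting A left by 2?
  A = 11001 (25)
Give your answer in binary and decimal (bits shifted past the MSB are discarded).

Shift left by 2: drop the top 2 bit(s), append 2 zero(s) on the right.
  11001  ->  discard [11], keep [001], append 00
= 00100

Answer: 00100 (4)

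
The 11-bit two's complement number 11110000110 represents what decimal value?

MSB is 1, so the value is negative. Find the magnitude:
1. Invert bits:  00001111001
2. Add 1:        00001111010  = 122
3. Apply sign:   -122

Answer: -122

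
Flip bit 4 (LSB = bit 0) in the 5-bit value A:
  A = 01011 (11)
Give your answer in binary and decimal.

Mask = 1 << 4 = 10000
Bit 4 of A is 0; XOR with the mask flips it to 1.
  01011
^ 10000
-------
  11011

Answer: 11011 (27)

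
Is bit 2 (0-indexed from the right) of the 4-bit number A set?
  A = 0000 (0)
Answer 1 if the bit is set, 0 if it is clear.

Bit 2 is the 3rd from the right.
  0000
   ^
That bit is 0.

Answer: 0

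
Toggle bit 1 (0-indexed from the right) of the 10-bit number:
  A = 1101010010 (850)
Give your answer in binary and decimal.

Mask = 1 << 1 = 0000000010
Bit 1 of A is 1; XOR with the mask flips it to 0.
  1101010010
^ 0000000010
------------
  1101010000

Answer: 1101010000 (848)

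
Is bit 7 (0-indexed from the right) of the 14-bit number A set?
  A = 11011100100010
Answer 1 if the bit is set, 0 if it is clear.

Bit 7 is the 8th from the right.
  11011100100010
        ^
That bit is 0.

Answer: 0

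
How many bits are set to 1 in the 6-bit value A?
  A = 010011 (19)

010011
1-bits at positions (from bit 0 = LSB): 0, 1, 4
Count = 3

Answer: 3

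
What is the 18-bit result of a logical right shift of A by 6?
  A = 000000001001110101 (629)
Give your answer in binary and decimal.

Logical shift right by 6: drop the bottom 6 bit(s), prepend 6 zero(s) on the left.
  000000001001110101  ->  keep [000000001001], discard [110101], prepend 000000
= 000000000000001001

Answer: 000000000000001001 (9)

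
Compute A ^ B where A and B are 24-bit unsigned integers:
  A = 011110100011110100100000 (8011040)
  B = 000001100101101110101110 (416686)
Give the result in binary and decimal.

Apply ^ to each column (1 where bits differ):
  011110100011110100100000
^ 000001100101101110101110
--------------------------
  011111000110011010001110

Answer: 011111000110011010001110 (8152718)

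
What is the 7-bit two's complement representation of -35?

1. Binary of +35:  0100011
2. Invert bits:     1011100
3. Add 1:           1011101

Answer: 1011101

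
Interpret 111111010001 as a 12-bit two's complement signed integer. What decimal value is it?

MSB is 1, so the value is negative. Find the magnitude:
1. Invert bits:  000000101110
2. Add 1:        000000101111  = 47
3. Apply sign:   -47

Answer: -47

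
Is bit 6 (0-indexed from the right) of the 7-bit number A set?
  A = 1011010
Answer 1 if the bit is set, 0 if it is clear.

Bit 6 is the 7th from the right.
  1011010
  ^
That bit is 1.

Answer: 1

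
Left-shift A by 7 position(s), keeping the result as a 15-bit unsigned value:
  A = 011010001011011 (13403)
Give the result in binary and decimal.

Shift left by 7: drop the top 7 bit(s), append 7 zero(s) on the right.
  011010001011011  ->  discard [0110100], keep [01011011], append 0000000
= 010110110000000

Answer: 010110110000000 (11648)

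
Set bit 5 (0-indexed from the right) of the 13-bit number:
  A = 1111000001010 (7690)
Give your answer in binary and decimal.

Mask = 1 << 5 = 0000000100000
Bit 5 of A is 0, so OR-ing with the mask flips it to 1.
  1111000001010
| 0000000100000
---------------
  1111000101010

Answer: 1111000101010 (7722)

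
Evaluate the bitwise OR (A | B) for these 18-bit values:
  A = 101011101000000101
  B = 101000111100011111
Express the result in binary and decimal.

Apply | to each column (1 where either bit is 1):
  101011101000000101
| 101000111100011111
--------------------
  101011111100011111

Answer: 101011111100011111 (179999)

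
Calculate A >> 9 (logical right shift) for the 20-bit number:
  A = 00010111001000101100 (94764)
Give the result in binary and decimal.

Logical shift right by 9: drop the bottom 9 bit(s), prepend 9 zero(s) on the left.
  00010111001000101100  ->  keep [00010111001], discard [000101100], prepend 000000000
= 00000000000010111001

Answer: 00000000000010111001 (185)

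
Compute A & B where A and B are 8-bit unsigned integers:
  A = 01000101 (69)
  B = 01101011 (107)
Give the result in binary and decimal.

Apply & to each column (1 only where both bits are 1):
  01000101
& 01101011
----------
  01000001

Answer: 01000001 (65)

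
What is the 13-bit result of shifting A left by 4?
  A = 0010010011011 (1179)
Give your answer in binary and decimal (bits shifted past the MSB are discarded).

Shift left by 4: drop the top 4 bit(s), append 4 zero(s) on the right.
  0010010011011  ->  discard [0010], keep [010011011], append 0000
= 0100110110000

Answer: 0100110110000 (2480)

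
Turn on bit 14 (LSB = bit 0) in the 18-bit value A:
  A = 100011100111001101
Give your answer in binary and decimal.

Mask = 1 << 14 = 000100000000000000
Bit 14 of A is 0, so OR-ing with the mask flips it to 1.
  100011100111001101
| 000100000000000000
--------------------
  100111100111001101

Answer: 100111100111001101 (162253)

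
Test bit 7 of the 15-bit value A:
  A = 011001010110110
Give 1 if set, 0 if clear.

Bit 7 is the 8th from the right.
  011001010110110
         ^
That bit is 1.

Answer: 1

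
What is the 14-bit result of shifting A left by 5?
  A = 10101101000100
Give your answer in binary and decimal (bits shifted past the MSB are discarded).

Shift left by 5: drop the top 5 bit(s), append 5 zero(s) on the right.
  10101101000100  ->  discard [10101], keep [101000100], append 00000
= 10100010000000

Answer: 10100010000000 (10368)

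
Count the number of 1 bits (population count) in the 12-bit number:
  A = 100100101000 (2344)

100100101000
1-bits at positions (from bit 0 = LSB): 3, 5, 8, 11
Count = 4

Answer: 4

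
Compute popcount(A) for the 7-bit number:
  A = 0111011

0111011
1-bits at positions (from bit 0 = LSB): 0, 1, 3, 4, 5
Count = 5

Answer: 5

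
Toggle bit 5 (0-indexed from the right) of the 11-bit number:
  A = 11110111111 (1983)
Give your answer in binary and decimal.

Mask = 1 << 5 = 00000100000
Bit 5 of A is 1; XOR with the mask flips it to 0.
  11110111111
^ 00000100000
-------------
  11110011111

Answer: 11110011111 (1951)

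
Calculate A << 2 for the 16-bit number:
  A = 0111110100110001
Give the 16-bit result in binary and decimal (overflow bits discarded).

Shift left by 2: drop the top 2 bit(s), append 2 zero(s) on the right.
  0111110100110001  ->  discard [01], keep [11110100110001], append 00
= 1111010011000100

Answer: 1111010011000100 (62660)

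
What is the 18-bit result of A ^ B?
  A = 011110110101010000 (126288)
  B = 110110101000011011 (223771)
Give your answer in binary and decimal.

Apply ^ to each column (1 where bits differ):
  011110110101010000
^ 110110101000011011
--------------------
  101000011101001011

Answer: 101000011101001011 (165707)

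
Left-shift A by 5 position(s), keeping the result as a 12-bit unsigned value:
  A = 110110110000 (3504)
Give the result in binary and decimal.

Shift left by 5: drop the top 5 bit(s), append 5 zero(s) on the right.
  110110110000  ->  discard [11011], keep [0110000], append 00000
= 011000000000

Answer: 011000000000 (1536)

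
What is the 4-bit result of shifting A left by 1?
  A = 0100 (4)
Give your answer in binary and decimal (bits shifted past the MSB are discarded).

Shift left by 1: drop the top 1 bit(s), append 1 zero(s) on the right.
  0100  ->  discard [0], keep [100], append 0
= 1000

Answer: 1000 (8)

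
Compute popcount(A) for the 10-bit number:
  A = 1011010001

1011010001
1-bits at positions (from bit 0 = LSB): 0, 4, 6, 7, 9
Count = 5

Answer: 5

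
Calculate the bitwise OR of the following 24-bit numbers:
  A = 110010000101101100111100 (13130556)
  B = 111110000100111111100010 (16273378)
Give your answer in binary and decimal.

Apply | to each column (1 where either bit is 1):
  110010000101101100111100
| 111110000100111111100010
--------------------------
  111110000101111111111110

Answer: 111110000101111111111110 (16277502)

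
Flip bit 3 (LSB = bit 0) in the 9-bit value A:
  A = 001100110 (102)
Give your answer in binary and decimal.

Mask = 1 << 3 = 000001000
Bit 3 of A is 0; XOR with the mask flips it to 1.
  001100110
^ 000001000
-----------
  001101110

Answer: 001101110 (110)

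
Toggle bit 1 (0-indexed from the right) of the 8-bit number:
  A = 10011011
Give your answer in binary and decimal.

Mask = 1 << 1 = 00000010
Bit 1 of A is 1; XOR with the mask flips it to 0.
  10011011
^ 00000010
----------
  10011001

Answer: 10011001 (153)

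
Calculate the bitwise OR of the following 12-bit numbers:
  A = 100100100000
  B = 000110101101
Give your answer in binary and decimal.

Apply | to each column (1 where either bit is 1):
  100100100000
| 000110101101
--------------
  100110101101

Answer: 100110101101 (2477)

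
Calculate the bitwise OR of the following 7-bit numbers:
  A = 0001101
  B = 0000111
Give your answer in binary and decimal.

Apply | to each column (1 where either bit is 1):
  0001101
| 0000111
---------
  0001111

Answer: 0001111 (15)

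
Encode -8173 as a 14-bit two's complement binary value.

1. Binary of +8173:  01111111101101
2. Invert bits:     10000000010010
3. Add 1:           10000000010011

Answer: 10000000010011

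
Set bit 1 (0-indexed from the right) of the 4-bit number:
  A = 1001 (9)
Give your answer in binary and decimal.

Mask = 1 << 1 = 0010
Bit 1 of A is 0, so OR-ing with the mask flips it to 1.
  1001
| 0010
------
  1011

Answer: 1011 (11)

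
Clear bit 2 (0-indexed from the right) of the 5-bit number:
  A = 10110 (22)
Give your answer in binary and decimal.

Mask = ~(1 << 2) = 11011
Bit 2 of A is 1, so AND-ing with the mask clears it to 0.
  10110
& 11011
-------
  10010

Answer: 10010 (18)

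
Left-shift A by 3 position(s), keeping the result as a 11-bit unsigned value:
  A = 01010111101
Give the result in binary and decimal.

Shift left by 3: drop the top 3 bit(s), append 3 zero(s) on the right.
  01010111101  ->  discard [010], keep [10111101], append 000
= 10111101000

Answer: 10111101000 (1512)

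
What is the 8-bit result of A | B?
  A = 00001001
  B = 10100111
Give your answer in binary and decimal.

Apply | to each column (1 where either bit is 1):
  00001001
| 10100111
----------
  10101111

Answer: 10101111 (175)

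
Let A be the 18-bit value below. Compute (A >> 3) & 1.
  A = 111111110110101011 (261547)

Bit 3 is the 4th from the right.
  111111110110101011
                ^
That bit is 1.

Answer: 1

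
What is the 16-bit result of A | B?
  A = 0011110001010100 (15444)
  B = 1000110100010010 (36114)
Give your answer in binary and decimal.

Apply | to each column (1 where either bit is 1):
  0011110001010100
| 1000110100010010
------------------
  1011110101010110

Answer: 1011110101010110 (48470)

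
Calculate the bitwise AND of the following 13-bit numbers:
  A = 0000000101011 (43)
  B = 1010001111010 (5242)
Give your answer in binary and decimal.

Apply & to each column (1 only where both bits are 1):
  0000000101011
& 1010001111010
---------------
  0000000101010

Answer: 0000000101010 (42)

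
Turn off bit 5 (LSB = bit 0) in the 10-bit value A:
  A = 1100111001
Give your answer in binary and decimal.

Mask = ~(1 << 5) = 1111011111
Bit 5 of A is 1, so AND-ing with the mask clears it to 0.
  1100111001
& 1111011111
------------
  1100011001

Answer: 1100011001 (793)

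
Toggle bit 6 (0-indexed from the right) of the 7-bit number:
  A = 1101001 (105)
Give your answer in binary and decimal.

Mask = 1 << 6 = 1000000
Bit 6 of A is 1; XOR with the mask flips it to 0.
  1101001
^ 1000000
---------
  0101001

Answer: 0101001 (41)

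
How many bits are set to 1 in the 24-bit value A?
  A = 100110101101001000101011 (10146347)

100110101101001000101011
1-bits at positions (from bit 0 = LSB): 0, 1, 3, 5, 9, 12, 14, 15, 17, 19, 20, 23
Count = 12

Answer: 12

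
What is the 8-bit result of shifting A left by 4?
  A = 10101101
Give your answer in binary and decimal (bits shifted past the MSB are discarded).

Shift left by 4: drop the top 4 bit(s), append 4 zero(s) on the right.
  10101101  ->  discard [1010], keep [1101], append 0000
= 11010000

Answer: 11010000 (208)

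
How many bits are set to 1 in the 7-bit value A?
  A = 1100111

1100111
1-bits at positions (from bit 0 = LSB): 0, 1, 2, 5, 6
Count = 5

Answer: 5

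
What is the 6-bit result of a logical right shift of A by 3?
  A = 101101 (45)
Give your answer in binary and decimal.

Logical shift right by 3: drop the bottom 3 bit(s), prepend 3 zero(s) on the left.
  101101  ->  keep [101], discard [101], prepend 000
= 000101

Answer: 000101 (5)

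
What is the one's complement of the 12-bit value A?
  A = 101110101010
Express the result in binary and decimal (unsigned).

Flip each bit (0->1, 1->0):
  101110101010
  010001010101

Answer: 010001010101 (1109)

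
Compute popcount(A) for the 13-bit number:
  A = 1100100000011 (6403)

1100100000011
1-bits at positions (from bit 0 = LSB): 0, 1, 8, 11, 12
Count = 5

Answer: 5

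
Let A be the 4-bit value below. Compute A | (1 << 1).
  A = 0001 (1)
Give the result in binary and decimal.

Mask = 1 << 1 = 0010
Bit 1 of A is 0, so OR-ing with the mask flips it to 1.
  0001
| 0010
------
  0011

Answer: 0011 (3)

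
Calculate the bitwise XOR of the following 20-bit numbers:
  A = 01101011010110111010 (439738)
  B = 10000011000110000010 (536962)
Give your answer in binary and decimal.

Apply ^ to each column (1 where bits differ):
  01101011010110111010
^ 10000011000110000010
----------------------
  11101000010000111000

Answer: 11101000010000111000 (951352)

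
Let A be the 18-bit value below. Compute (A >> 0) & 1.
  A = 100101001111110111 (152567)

Bit 0 is the 1st from the right.
  100101001111110111
                   ^
That bit is 1.

Answer: 1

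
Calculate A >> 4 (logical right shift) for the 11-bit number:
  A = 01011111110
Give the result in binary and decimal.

Logical shift right by 4: drop the bottom 4 bit(s), prepend 4 zero(s) on the left.
  01011111110  ->  keep [0101111], discard [1110], prepend 0000
= 00000101111

Answer: 00000101111 (47)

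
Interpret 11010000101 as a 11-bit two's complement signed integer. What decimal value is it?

MSB is 1, so the value is negative. Find the magnitude:
1. Invert bits:  00101111010
2. Add 1:        00101111011  = 379
3. Apply sign:   -379

Answer: -379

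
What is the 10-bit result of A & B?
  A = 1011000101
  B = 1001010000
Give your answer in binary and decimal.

Apply & to each column (1 only where both bits are 1):
  1011000101
& 1001010000
------------
  1001000000

Answer: 1001000000 (576)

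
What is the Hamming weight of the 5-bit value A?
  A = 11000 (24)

11000
1-bits at positions (from bit 0 = LSB): 3, 4
Count = 2

Answer: 2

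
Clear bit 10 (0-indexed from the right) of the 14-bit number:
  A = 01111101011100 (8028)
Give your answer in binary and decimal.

Mask = ~(1 << 10) = 11101111111111
Bit 10 of A is 1, so AND-ing with the mask clears it to 0.
  01111101011100
& 11101111111111
----------------
  01101101011100

Answer: 01101101011100 (7004)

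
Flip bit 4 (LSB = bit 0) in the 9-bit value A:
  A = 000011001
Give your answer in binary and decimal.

Mask = 1 << 4 = 000010000
Bit 4 of A is 1; XOR with the mask flips it to 0.
  000011001
^ 000010000
-----------
  000001001

Answer: 000001001 (9)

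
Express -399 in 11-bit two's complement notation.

1. Binary of +399:  00110001111
2. Invert bits:     11001110000
3. Add 1:           11001110001

Answer: 11001110001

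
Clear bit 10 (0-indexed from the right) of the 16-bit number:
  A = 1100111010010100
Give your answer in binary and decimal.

Mask = ~(1 << 10) = 1111101111111111
Bit 10 of A is 1, so AND-ing with the mask clears it to 0.
  1100111010010100
& 1111101111111111
------------------
  1100101010010100

Answer: 1100101010010100 (51860)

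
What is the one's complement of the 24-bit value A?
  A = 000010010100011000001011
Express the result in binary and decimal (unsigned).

Flip each bit (0->1, 1->0):
  000010010100011000001011
  111101101011100111110100

Answer: 111101101011100111110100 (16169460)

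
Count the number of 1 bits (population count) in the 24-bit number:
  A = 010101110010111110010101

010101110010111110010101
1-bits at positions (from bit 0 = LSB): 0, 2, 4, 7, 8, 9, 10, 11, 13, 16, 17, 18, 20, 22
Count = 14

Answer: 14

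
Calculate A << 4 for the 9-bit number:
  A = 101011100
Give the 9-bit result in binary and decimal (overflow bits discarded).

Shift left by 4: drop the top 4 bit(s), append 4 zero(s) on the right.
  101011100  ->  discard [1010], keep [11100], append 0000
= 111000000

Answer: 111000000 (448)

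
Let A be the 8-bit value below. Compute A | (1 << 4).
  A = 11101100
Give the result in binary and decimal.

Mask = 1 << 4 = 00010000
Bit 4 of A is 0, so OR-ing with the mask flips it to 1.
  11101100
| 00010000
----------
  11111100

Answer: 11111100 (252)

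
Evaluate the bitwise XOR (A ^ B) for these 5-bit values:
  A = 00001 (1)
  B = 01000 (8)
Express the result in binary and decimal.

Apply ^ to each column (1 where bits differ):
  00001
^ 01000
-------
  01001

Answer: 01001 (9)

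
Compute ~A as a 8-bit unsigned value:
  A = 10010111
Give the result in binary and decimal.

Flip each bit (0->1, 1->0):
  10010111
  01101000

Answer: 01101000 (104)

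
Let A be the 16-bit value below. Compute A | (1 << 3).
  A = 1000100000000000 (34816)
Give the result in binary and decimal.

Mask = 1 << 3 = 0000000000001000
Bit 3 of A is 0, so OR-ing with the mask flips it to 1.
  1000100000000000
| 0000000000001000
------------------
  1000100000001000

Answer: 1000100000001000 (34824)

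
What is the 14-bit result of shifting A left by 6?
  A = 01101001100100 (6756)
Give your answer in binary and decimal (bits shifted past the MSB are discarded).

Shift left by 6: drop the top 6 bit(s), append 6 zero(s) on the right.
  01101001100100  ->  discard [011010], keep [01100100], append 000000
= 01100100000000

Answer: 01100100000000 (6400)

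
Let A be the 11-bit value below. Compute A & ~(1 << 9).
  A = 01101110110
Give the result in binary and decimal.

Mask = ~(1 << 9) = 10111111111
Bit 9 of A is 1, so AND-ing with the mask clears it to 0.
  01101110110
& 10111111111
-------------
  00101110110

Answer: 00101110110 (374)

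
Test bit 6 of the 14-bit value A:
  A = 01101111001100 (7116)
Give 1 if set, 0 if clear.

Bit 6 is the 7th from the right.
  01101111001100
         ^
That bit is 1.

Answer: 1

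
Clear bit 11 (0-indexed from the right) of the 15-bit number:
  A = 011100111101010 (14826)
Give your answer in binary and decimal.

Mask = ~(1 << 11) = 111011111111111
Bit 11 of A is 1, so AND-ing with the mask clears it to 0.
  011100111101010
& 111011111111111
-----------------
  011000111101010

Answer: 011000111101010 (12778)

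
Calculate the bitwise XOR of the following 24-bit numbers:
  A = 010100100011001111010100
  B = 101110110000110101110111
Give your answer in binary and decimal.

Apply ^ to each column (1 where bits differ):
  010100100011001111010100
^ 101110110000110101110111
--------------------------
  111010010011111010100011

Answer: 111010010011111010100011 (15285923)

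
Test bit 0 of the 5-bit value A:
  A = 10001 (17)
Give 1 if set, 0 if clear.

Bit 0 is the 1st from the right.
  10001
      ^
That bit is 1.

Answer: 1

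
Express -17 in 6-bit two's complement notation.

1. Binary of +17:  010001
2. Invert bits:     101110
3. Add 1:           101111

Answer: 101111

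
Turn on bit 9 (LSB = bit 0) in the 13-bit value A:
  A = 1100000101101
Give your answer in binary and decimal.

Mask = 1 << 9 = 0001000000000
Bit 9 of A is 0, so OR-ing with the mask flips it to 1.
  1100000101101
| 0001000000000
---------------
  1101000101101

Answer: 1101000101101 (6701)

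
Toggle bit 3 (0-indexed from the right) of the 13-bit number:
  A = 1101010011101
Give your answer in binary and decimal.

Mask = 1 << 3 = 0000000001000
Bit 3 of A is 1; XOR with the mask flips it to 0.
  1101010011101
^ 0000000001000
---------------
  1101010010101

Answer: 1101010010101 (6805)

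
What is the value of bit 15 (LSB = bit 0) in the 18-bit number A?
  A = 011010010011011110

Bit 15 is the 16th from the right.
  011010010011011110
    ^
That bit is 1.

Answer: 1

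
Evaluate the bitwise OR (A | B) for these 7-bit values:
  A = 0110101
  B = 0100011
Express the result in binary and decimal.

Apply | to each column (1 where either bit is 1):
  0110101
| 0100011
---------
  0110111

Answer: 0110111 (55)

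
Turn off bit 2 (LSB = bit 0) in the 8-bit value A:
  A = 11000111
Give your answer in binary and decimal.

Mask = ~(1 << 2) = 11111011
Bit 2 of A is 1, so AND-ing with the mask clears it to 0.
  11000111
& 11111011
----------
  11000011

Answer: 11000011 (195)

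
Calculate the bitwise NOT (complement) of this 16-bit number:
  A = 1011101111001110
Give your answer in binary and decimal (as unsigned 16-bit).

Flip each bit (0->1, 1->0):
  1011101111001110
  0100010000110001

Answer: 0100010000110001 (17457)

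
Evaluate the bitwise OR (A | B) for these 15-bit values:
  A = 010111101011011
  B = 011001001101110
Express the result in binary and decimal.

Apply | to each column (1 where either bit is 1):
  010111101011011
| 011001001101110
-----------------
  011111101111111

Answer: 011111101111111 (16255)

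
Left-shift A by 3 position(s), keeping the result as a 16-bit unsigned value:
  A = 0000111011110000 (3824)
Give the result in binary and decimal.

Shift left by 3: drop the top 3 bit(s), append 3 zero(s) on the right.
  0000111011110000  ->  discard [000], keep [0111011110000], append 000
= 0111011110000000

Answer: 0111011110000000 (30592)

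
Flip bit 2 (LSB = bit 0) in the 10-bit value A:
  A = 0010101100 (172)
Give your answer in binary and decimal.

Mask = 1 << 2 = 0000000100
Bit 2 of A is 1; XOR with the mask flips it to 0.
  0010101100
^ 0000000100
------------
  0010101000

Answer: 0010101000 (168)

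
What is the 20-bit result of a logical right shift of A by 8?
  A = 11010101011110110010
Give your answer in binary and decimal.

Logical shift right by 8: drop the bottom 8 bit(s), prepend 8 zero(s) on the left.
  11010101011110110010  ->  keep [110101010111], discard [10110010], prepend 00000000
= 00000000110101010111

Answer: 00000000110101010111 (3415)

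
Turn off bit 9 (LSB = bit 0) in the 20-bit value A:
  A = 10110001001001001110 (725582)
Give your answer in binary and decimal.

Mask = ~(1 << 9) = 11111111110111111111
Bit 9 of A is 1, so AND-ing with the mask clears it to 0.
  10110001001001001110
& 11111111110111111111
----------------------
  10110001000001001110

Answer: 10110001000001001110 (725070)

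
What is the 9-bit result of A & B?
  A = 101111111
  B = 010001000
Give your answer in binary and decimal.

Apply & to each column (1 only where both bits are 1):
  101111111
& 010001000
-----------
  000001000

Answer: 000001000 (8)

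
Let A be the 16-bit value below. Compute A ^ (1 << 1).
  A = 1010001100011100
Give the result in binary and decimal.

Mask = 1 << 1 = 0000000000000010
Bit 1 of A is 0; XOR with the mask flips it to 1.
  1010001100011100
^ 0000000000000010
------------------
  1010001100011110

Answer: 1010001100011110 (41758)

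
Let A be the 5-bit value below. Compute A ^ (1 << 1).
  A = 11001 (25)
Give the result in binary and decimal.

Mask = 1 << 1 = 00010
Bit 1 of A is 0; XOR with the mask flips it to 1.
  11001
^ 00010
-------
  11011

Answer: 11011 (27)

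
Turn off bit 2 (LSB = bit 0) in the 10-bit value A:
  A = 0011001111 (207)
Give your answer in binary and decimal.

Mask = ~(1 << 2) = 1111111011
Bit 2 of A is 1, so AND-ing with the mask clears it to 0.
  0011001111
& 1111111011
------------
  0011001011

Answer: 0011001011 (203)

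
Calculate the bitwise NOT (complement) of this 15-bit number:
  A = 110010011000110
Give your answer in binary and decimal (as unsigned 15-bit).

Flip each bit (0->1, 1->0):
  110010011000110
  001101100111001

Answer: 001101100111001 (6969)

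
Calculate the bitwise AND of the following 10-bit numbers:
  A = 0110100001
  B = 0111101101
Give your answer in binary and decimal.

Apply & to each column (1 only where both bits are 1):
  0110100001
& 0111101101
------------
  0110100001

Answer: 0110100001 (417)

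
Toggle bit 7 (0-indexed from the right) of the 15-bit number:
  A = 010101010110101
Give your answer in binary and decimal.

Mask = 1 << 7 = 000000010000000
Bit 7 of A is 1; XOR with the mask flips it to 0.
  010101010110101
^ 000000010000000
-----------------
  010101000110101

Answer: 010101000110101 (10805)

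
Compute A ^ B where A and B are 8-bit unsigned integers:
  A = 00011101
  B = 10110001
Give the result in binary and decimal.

Apply ^ to each column (1 where bits differ):
  00011101
^ 10110001
----------
  10101100

Answer: 10101100 (172)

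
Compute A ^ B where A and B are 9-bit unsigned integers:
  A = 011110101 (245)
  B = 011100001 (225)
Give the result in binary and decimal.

Apply ^ to each column (1 where bits differ):
  011110101
^ 011100001
-----------
  000010100

Answer: 000010100 (20)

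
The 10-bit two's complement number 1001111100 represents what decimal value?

MSB is 1, so the value is negative. Find the magnitude:
1. Invert bits:  0110000011
2. Add 1:        0110000100  = 388
3. Apply sign:   -388

Answer: -388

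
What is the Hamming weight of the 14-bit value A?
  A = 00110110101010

00110110101010
1-bits at positions (from bit 0 = LSB): 1, 3, 5, 7, 8, 10, 11
Count = 7

Answer: 7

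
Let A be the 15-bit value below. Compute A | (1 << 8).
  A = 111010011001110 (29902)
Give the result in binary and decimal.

Mask = 1 << 8 = 000000100000000
Bit 8 of A is 0, so OR-ing with the mask flips it to 1.
  111010011001110
| 000000100000000
-----------------
  111010111001110

Answer: 111010111001110 (30158)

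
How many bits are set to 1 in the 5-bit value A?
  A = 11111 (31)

11111
1-bits at positions (from bit 0 = LSB): 0, 1, 2, 3, 4
Count = 5

Answer: 5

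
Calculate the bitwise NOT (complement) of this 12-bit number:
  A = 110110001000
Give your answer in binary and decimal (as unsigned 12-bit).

Flip each bit (0->1, 1->0):
  110110001000
  001001110111

Answer: 001001110111 (631)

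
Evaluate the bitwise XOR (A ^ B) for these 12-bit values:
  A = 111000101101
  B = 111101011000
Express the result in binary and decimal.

Apply ^ to each column (1 where bits differ):
  111000101101
^ 111101011000
--------------
  000101110101

Answer: 000101110101 (373)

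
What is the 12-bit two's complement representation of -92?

1. Binary of +92:  000001011100
2. Invert bits:     111110100011
3. Add 1:           111110100100

Answer: 111110100100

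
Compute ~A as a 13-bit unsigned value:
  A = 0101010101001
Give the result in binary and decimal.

Flip each bit (0->1, 1->0):
  0101010101001
  1010101010110

Answer: 1010101010110 (5462)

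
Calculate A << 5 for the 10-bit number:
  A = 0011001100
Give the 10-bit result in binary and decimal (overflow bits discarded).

Shift left by 5: drop the top 5 bit(s), append 5 zero(s) on the right.
  0011001100  ->  discard [00110], keep [01100], append 00000
= 0110000000

Answer: 0110000000 (384)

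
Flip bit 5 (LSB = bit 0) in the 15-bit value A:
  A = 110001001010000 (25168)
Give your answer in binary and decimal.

Mask = 1 << 5 = 000000000100000
Bit 5 of A is 0; XOR with the mask flips it to 1.
  110001001010000
^ 000000000100000
-----------------
  110001001110000

Answer: 110001001110000 (25200)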